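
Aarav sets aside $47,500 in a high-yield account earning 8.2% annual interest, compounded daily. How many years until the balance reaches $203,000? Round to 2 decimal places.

(1 + 0.000224658)^(365t) = 203,000/47,500 = 4.2737.
365t·ln(1 + 0.000224658) = ln(4.2737); 365t = 1.4525/0.000224632 ≈ 6466.0169.
t ≈ 17.7151 years.

17.72 years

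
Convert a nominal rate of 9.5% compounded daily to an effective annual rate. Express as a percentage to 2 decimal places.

9.96%

EAR = (1 + 9.5%/365)^365 − 1 = (1 + 0.000260274)^365 − 1.
(1 + 0.000260274)^365 ≈ 1.099645, so EAR ≈ 9.96453%.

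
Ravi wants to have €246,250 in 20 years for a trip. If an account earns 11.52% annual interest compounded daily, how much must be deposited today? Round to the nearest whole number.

Growth factor = (1 + 0.1152/365)^7300 ≈ 10.0105194626.
P = 246,250/10.0105194626 ≈ 24,599.1230.

€24,599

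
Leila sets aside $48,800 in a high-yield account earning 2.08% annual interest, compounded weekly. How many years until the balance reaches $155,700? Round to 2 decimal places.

We need (1 + 0.0004)^(52t) = 3.1906, so 52t = ln 3.1906 / ln 1.0004 ≈ 2901.0820.
t ≈ 2901.0820/52 = 55.7900 years.

55.79 years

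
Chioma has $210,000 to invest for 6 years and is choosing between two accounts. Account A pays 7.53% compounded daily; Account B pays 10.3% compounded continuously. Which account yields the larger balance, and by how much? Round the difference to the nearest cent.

A: (1 + 0.0753/365)^2190 ≈ 1.57106448091, so 210,000 × 1.57106448091 ≈ 329,923.5410.
B: e^(0.103·6) = e^0.618 ≈ 1.85521390114, so 210,000 × 1.85521390114 ≈ 389,594.9192.
Difference ≈ 59,671.3782 in favor of B.

Account B, by $59,671.38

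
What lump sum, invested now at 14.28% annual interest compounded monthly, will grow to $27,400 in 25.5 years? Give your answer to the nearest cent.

$733.92

Growth factor = (1 + 0.0119)^306 ≈ 37.333984954.
P = 27,400/37.333984954 ≈ 733.9158.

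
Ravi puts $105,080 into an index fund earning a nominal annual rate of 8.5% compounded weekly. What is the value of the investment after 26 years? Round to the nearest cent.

$956,152.75

Periodic rate = 8.5%/52 = 0.00163462; periods = 52·26 = 1352.
A = 105,080·(1 + 0.085/52)^1352 ≈ 105,080·9.09928388017 ≈ 956,152.7501.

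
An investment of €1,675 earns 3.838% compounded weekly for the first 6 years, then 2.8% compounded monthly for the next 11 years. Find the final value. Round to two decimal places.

€2,868.10

Phase 1: 1,675·(1 + 0.03838/52)^312 ≈ 2,108.5663.
Phase 2: 2,108.5663·(1 + 0.028/12)^132 ≈ 2,868.0990.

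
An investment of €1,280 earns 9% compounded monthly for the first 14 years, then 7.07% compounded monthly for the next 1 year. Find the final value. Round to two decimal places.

€4,819.41

Phase 1: 1,280·(1 + 0.0075)^168 ≈ 4,491.3736.
Phase 2: 4,491.3736·(1 + 0.0707/12)^12 ≈ 4,819.4081.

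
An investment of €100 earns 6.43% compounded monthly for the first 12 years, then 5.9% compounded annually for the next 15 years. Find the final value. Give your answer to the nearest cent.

€510.09

After 12 years at 6.43%: 100 × 2.15877323 ≈ 215.8773.
Then 15 years at 5.9%: 215.8773 × 2.36286768 ≈ 510.0895.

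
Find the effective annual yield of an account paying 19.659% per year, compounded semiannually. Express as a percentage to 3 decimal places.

20.625%

EAR = (1 + 19.659%/2)^2 − 1 = (1 + 0.098295)^2 − 1.
(1 + 0.098295)^2 ≈ 1.206252, so EAR ≈ 20.62519%.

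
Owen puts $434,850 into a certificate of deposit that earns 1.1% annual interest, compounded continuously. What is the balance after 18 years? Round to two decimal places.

$530,065.80

A = P·e^(rt) = 434,850·e^(0.011·18) = 434,850·e^0.198.
e^0.198 ≈ 1.21896239382, so A ≈ 530,065.7970.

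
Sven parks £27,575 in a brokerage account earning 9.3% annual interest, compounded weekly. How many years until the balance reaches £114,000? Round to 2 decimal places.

We need (1 + 0.00178846)^(52t) = 4.1342, so 52t = ln 4.1342 / ln 1.001788 ≈ 794.2903.
t ≈ 794.2903/52 = 15.2748 years.

15.27 years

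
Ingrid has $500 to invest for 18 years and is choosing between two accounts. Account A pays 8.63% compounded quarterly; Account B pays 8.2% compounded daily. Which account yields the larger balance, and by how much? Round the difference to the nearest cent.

Account A, by $137.69

Account A growth factor: (1 + 0.021575)^72 ≈ 4.650058915; balance ≈ 2,325.0295.
Account B growth factor: (1 + 0.082/365)^6570 ≈ 4.374683733; balance ≈ 2,187.3419.
Account A is larger by 137.6876.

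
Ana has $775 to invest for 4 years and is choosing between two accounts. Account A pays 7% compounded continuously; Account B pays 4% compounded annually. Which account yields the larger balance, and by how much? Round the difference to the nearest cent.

Account A growth factor: e^(0.07·4) = e^0.28 ≈ 1.323129812; balance ≈ 1,025.4256.
Account B growth factor: (1 + 0.04)^4 ≈ 1.16985856; balance ≈ 906.6404.
Account A is larger by 118.7852.

Account A, by $118.79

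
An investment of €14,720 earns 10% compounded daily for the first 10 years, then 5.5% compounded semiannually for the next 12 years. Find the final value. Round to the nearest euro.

€76,720

After 10 years at 10%: 14,720 × 2.7179095546 ≈ 40,007.6286.
Then 12 years at 5.5%: 40,007.6286 × 1.9176261048 ≈ 76,719.6731.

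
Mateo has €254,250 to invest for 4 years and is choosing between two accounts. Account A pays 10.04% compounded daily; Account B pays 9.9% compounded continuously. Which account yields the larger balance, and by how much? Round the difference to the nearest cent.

Account A growth factor: (1 + 0.1004/365)^1460 ≈ 1.4941310141; balance ≈ 379,882.8103.
Account B growth factor: e^(0.099·4) = e^0.396 ≈ 1.48586931755; balance ≈ 377,782.2740.
Account A is larger by 2,100.5363.

Account A, by €2,100.54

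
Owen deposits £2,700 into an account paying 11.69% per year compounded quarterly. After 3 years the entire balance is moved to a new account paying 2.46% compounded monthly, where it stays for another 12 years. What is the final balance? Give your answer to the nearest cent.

After 3 years at 11.69%: 2,700 × 1.412940653 ≈ 3,814.9398.
Then 12 years at 2.46%: 3,814.9398 × 1.342989142 ≈ 5,123.4227.

£5,123.42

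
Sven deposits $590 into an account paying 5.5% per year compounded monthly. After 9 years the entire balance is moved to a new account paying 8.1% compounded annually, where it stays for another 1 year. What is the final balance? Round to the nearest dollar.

$1,045

After 9 years at 5.5%: 590 × 1.638644014 ≈ 966.8000.
Then 1 years at 8.1%: 966.8000 × 1.081 ≈ 1,045.1108.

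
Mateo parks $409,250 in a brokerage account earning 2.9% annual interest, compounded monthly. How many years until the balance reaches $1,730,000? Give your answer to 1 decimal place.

We need (1 + 0.00241667)^(12t) = 4.2272, so 12t = ln 4.2272 / ln 1.002417 ≈ 597.2241.
t ≈ 597.2241/12 = 49.7687 years.

49.8 years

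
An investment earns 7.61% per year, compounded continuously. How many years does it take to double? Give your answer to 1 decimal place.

9.1 years

e^(0.0761t) = 2, so 0.0761t = ln 2 ≈ 0.69315.
t ≈ 0.69315/0.0761 ≈ 9.1084.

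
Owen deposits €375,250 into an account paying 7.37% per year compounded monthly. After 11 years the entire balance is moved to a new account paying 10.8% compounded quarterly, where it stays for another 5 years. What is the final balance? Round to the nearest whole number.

Phase 1: 375,250·(1 + 0.0737/12)^132 ≈ 842,027.8523.
Phase 2: 842,027.8523·(1 + 0.027)^20 ≈ 1,434,614.8735.

€1,434,615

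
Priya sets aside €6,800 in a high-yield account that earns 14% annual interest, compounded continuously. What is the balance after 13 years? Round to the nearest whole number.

A = P·e^(rt) = 6,800·e^(0.14·13) = 6,800·e^1.82.
e^1.82 ≈ 6.1718584499, so A ≈ 41,968.6375.

€41,969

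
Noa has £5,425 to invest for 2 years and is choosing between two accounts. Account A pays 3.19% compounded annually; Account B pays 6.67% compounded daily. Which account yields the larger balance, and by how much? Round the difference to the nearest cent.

A: (1 + 0.0319)^2 ≈ 1.06481761, so 5,425 × 1.06481761 ≈ 5,776.6355.
B: (1 + 0.0667/365)^730 ≈ 1.142693063, so 5,425 × 1.142693063 ≈ 6,199.1099.
Difference ≈ 422.4743 in favor of B.

Account B, by £422.47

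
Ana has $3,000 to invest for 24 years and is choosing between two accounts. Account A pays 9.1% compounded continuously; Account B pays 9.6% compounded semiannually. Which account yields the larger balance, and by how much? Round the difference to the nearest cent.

A: e^(0.091·24) = e^2.184 ≈ 8.8817623487, so 3,000 × 8.8817623487 ≈ 26,645.2870.
B: (1 + 0.048)^48 ≈ 9.4916467577, so 3,000 × 9.4916467577 ≈ 28,474.9403.
Difference ≈ 1,829.6532 in favor of B.

Account B, by $1,829.65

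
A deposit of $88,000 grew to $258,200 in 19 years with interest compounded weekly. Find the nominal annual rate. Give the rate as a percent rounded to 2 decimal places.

(1 + r/52)^988 = 258,200/88,000 = 2.93409.
1 + r/52 = 2.93409^(1/988) ≈ 1.00109, so r/52 ≈ 0.00109007.
r ≈ 52·0.00109007 = 5.66834%.

5.67%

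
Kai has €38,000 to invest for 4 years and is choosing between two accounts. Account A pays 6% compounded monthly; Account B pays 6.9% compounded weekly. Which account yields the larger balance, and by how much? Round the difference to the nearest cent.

Account B, by €1,790.47

A: (1 + 0.005)^48 ≈ 1.2704891611, so 38,000 × 1.2704891611 ≈ 48,278.5881.
B: (1 + 0.069/52)^208 ≈ 1.3176067811, so 38,000 × 1.3176067811 ≈ 50,069.0577.
Difference ≈ 1,790.4696 in favor of B.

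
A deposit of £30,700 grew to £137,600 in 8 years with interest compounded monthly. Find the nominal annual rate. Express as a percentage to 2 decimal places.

(1 + r/12)^96 = 137,600/30,700 = 4.48208.
1 + r/12 = 4.48208^(1/96) ≈ 1.015749, so r/12 ≈ 0.0157486.
r ≈ 12·0.0157486 = 18.89837%.

18.90%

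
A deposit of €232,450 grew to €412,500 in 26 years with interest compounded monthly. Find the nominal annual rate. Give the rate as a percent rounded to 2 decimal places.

The 312-period growth factor is 412,500/232,450 = 1.77458.
r/12 = 1.77458^(1/312) − 1 ≈ 0.00184003, so r ≈ 12·0.00184003 = 2.20803%.

2.21%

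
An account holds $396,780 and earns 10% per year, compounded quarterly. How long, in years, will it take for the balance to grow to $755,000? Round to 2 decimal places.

6.51 years

(1 + 0.025)^(4t) = 755,000/396,780 = 1.9028.
4t·ln(1 + 0.025) = ln(1.9028); 4t = 0.64334/0.0246926 ≈ 26.0538.
t ≈ 6.5134 years.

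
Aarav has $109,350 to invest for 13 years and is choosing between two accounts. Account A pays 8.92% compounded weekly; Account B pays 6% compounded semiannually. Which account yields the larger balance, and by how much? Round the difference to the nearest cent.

Account A growth factor: (1 + 0.0892/52)^676 ≈ 3.185491378; balance ≈ 348,333.4822.
Account B growth factor: (1 + 0.03)^26 ≈ 2.15659126754; balance ≈ 235,823.2551.
Account A is larger by 112,510.2271.

Account A, by $112,510.23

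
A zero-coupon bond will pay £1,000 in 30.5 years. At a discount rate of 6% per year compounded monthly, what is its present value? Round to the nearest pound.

Periodic rate = 6%/12 = 0.005; 366 periods.
P = 1,000/(1 + 0.005)^366 ≈ 1,000/6.20552605 ≈ 161.1467.

£161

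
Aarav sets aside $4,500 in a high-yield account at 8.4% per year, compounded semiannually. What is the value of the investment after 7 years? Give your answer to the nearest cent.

$8,004.99

Periodic rate = 8.4%/2 = 0.042; periods = 2·7 = 14.
A = 4,500·(1 + 0.042)^14 ≈ 4,500·1.778885788 ≈ 8,004.9860.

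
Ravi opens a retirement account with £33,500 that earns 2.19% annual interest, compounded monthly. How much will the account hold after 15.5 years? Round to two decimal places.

£47,025.31

Periodic rate = 2.19%/12 = 0.001825; periods = 12·15.5 = 186.
A = 33,500·(1 + 0.001825)^186 ≈ 33,500·1.4037407369 ≈ 47,025.3147.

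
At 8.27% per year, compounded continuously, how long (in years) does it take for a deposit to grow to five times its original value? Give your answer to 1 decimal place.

e^(0.0827t) = 5, so 0.0827t = ln 5 ≈ 1.6094.
t ≈ 1.6094/0.0827 ≈ 19.4612.

19.5 years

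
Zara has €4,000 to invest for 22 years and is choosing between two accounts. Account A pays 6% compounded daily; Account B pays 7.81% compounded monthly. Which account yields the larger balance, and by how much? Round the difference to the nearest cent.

Account B, by €7,202.09

A: (1 + 0.06/365)^8030 ≈ 3.7430153082, so 4,000 × 3.7430153082 ≈ 14,972.0612.
B: (1 + 0.0781/12)^264 ≈ 5.5435374901, so 4,000 × 5.5435374901 ≈ 22,174.1500.
Difference ≈ 7,202.0887 in favor of B.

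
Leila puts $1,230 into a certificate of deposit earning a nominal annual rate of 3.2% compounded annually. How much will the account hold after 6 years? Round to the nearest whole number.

$1,486

Annual rate = 3.2% = 0.032; years = 6.
A = 1,230·(1 + 0.032)^6 ≈ 1,230·1.208031291 ≈ 1,485.8785.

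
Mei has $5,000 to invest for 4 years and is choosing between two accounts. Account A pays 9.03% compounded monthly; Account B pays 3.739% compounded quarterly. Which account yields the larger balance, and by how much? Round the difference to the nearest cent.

Account A, by $1,362.97

A: (1 + 0.007525)^48 ≈ 1.433111228, so 5,000 × 1.433111228 ≈ 7,165.5561.
B: (1 + 0.0093475)^16 ≈ 1.16051668, so 5,000 × 1.16051668 ≈ 5,802.5834.
Difference ≈ 1,362.9727 in favor of A.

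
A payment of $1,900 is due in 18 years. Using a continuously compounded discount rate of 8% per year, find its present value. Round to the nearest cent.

P = A·e^(−rt) = 1,900·e^(−1.44).
e^(−1.44) ≈ 0.2369277587, so P ≈ 450.1627.

$450.16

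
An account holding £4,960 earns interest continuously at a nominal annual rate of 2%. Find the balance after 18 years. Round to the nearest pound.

£7,109

A = P·e^(rt) = 4,960·e^(0.02·18) = 4,960·e^0.36.
e^0.36 ≈ 1.433329415, so A ≈ 7,109.3139.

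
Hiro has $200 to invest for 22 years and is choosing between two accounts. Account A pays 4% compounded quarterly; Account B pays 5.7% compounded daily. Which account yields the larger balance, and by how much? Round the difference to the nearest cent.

Account B, by $220.72

Account A growth factor: (1 + 0.01)^88 ≈ 2.40038494; balance ≈ 480.0770.
Account B growth factor: (1 + 0.057/365)^8030 ≈ 3.50398921; balance ≈ 700.7978.
Account B is larger by 220.7209.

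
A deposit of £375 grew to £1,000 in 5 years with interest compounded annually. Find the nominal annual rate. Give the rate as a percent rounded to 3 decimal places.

The 5-period growth factor is 1,000/375 = 2.66667.
r = 2.66667^(1/5) − 1 ≈ 0.216729, i.e. 21.67287%.

21.673%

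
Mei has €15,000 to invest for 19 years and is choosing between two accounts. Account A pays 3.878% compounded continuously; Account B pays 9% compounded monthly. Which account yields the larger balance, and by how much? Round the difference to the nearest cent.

Account A growth factor: e^(0.03878·19) = e^0.73682 ≈ 2.0892810258; balance ≈ 31,339.2154.
Account B growth factor: (1 + 0.0075)^228 ≈ 5.4937956026; balance ≈ 82,406.9340.
Account B is larger by 51,067.7187.

Account B, by €51,067.72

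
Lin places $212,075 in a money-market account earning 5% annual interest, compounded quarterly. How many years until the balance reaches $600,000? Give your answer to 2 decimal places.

(1 + 0.0125)^(4t) = 600,000/212,075 = 2.8292.
4t·ln(1 + 0.0125) = ln(2.8292); 4t = 1.04/0.0124225 ≈ 83.7181.
t ≈ 20.9295 years.

20.93 years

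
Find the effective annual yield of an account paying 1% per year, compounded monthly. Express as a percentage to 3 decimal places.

1.005%

One year is 12 periods at 0.000833333 each: (1 + 0.000833333)^12 ≈ 1.010046.
EAR = 1.010046 − 1 ≈ 1.00460%.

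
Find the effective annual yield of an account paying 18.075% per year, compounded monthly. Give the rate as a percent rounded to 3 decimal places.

EAR = (1 + 18.075%/12)^12 − 1 = (1 + 0.0150625)^12 − 1.
(1 + 0.0150625)^12 ≈ 1.196502, so EAR ≈ 19.65019%.

19.650%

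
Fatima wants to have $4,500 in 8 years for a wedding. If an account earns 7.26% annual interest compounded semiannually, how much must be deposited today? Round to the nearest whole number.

$2,544

Growth factor = (1 + 0.0363)^16 ≈ 1.769163499.
P = 4,500/1.769163499 ≈ 2,543.5750.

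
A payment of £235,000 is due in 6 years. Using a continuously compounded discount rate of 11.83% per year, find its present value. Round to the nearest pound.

£115,559

P = A·e^(−rt) = 235,000·e^(−0.7098).
e^(−0.7098) ≈ 0.491742536134, so P ≈ 115,559.4960.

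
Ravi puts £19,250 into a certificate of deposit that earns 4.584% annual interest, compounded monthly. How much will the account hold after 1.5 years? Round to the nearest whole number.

Growth factor = (1 + 0.00382)^18 ≈ 1.0710387821.
A ≈ 19,250 × 1.0710387821 ≈ 20,617.4966.

£20,617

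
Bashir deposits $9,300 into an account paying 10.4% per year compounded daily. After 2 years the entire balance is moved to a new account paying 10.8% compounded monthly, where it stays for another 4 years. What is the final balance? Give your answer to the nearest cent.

$17,602.70

After 2 years at 10.4%: 9,300 × 1.2311766926 ≈ 11,449.9432.
Then 4 years at 10.8%: 11,449.9432 × 1.5373614239 ≈ 17,602.7010.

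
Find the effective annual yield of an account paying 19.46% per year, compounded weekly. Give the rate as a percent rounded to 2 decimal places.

21.44%

EAR = (1 + 19.46%/52)^52 − 1 = (1 + 0.00374231)^52 − 1.
(1 + 0.00374231)^52 ≈ 1.214384, so EAR ≈ 21.43838%.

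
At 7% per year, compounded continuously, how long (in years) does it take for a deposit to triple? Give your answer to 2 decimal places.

15.69 years

e^(0.07t) = 3, so 0.07t = ln 3 ≈ 1.0986.
t ≈ 1.0986/0.07 ≈ 15.6945.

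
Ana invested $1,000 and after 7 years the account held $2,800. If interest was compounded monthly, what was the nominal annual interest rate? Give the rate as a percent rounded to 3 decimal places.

14.799%

(1 + r/12)^84 = 2,800/1,000 = 2.8.
1 + r/12 = 2.8^(1/84) ≈ 1.012333, so r/12 ≈ 0.0123328.
r ≈ 12·0.0123328 = 14.79936%.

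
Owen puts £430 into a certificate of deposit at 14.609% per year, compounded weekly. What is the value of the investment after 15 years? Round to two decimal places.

£3,835.53

Periodic rate = 14.609%/52 = 0.00280942; periods = 52·15 = 780.
A = 430·(1 + 0.14609/52)^780 ≈ 430·8.919835802 ≈ 3,835.5294.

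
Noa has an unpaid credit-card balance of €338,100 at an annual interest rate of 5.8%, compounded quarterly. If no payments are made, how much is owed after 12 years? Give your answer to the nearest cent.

€674,751.15

Growth factor = (1 + 0.0145)^48 ≈ 1.99571474354.
A ≈ 338,100 × 1.99571474354 ≈ 674,751.1548.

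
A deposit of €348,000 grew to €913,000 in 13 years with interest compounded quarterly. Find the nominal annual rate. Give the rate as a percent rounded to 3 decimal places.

The 52-period growth factor is 913,000/348,000 = 2.62356.
r/4 = 2.62356^(1/52) − 1 ≈ 0.0187218, so r ≈ 4·0.0187218 = 7.48873%.

7.489%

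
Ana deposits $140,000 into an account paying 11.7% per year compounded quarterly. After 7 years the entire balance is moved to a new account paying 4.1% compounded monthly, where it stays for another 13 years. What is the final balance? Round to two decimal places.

$534,314.51

Phase 1: 140,000·(1 + 0.02925)^28 ≈ 313,843.0780.
Phase 2: 313,843.0780·(1 + 0.041/12)^156 ≈ 534,314.5104.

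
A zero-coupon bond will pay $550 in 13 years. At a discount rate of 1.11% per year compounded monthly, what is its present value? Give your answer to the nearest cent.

Growth factor = (1 + 0.000925)^156 ≈ 1.15515358.
P = 550/1.15515358 ≈ 476.1272.

$476.13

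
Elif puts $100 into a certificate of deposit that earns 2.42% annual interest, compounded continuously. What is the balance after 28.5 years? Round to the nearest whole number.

A = P·e^(rt) = 100·e^(0.0242·28.5) = 100·e^0.6897.
e^0.6897 ≈ 1.99311751, so A ≈ 199.3118.

$199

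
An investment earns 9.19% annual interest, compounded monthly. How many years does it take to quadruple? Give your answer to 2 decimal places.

15.14 years

(1 + 0.00765833)^(12t) = 4.
12t = ln 4 / ln(1 + 0.00765833) ≈ 1.3863/0.00762916 ≈ 181.7100.
t ≈ 15.1425.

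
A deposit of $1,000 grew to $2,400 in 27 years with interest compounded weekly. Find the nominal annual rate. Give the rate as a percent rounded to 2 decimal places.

The 1404-period growth factor is 2,400/1,000 = 2.4.
r/52 = 2.4^(1/1404) − 1 ≈ 0.000623748, so r ≈ 52·0.000623748 = 3.24349%.

3.24%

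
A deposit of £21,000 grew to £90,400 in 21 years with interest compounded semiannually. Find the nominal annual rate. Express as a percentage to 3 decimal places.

7.073%

(1 + r/2)^42 = 90,400/21,000 = 4.30476.
1 + r/2 = 4.30476^(1/42) ≈ 1.035366, so r/2 ≈ 0.0353663.
r ≈ 2·0.0353663 = 7.07326%.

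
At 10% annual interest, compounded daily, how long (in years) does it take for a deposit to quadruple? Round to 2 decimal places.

13.86 years

(1 + 0.000273973)^(365t) = 4.
365t = ln 4 / ln(1 + 0.000273973) ≈ 1.3863/0.000273935 ≈ 5060.6675.
t ≈ 13.8648.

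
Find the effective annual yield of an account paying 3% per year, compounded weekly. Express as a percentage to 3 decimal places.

3.045%

One year is 52 periods at 0.000576923 each: (1 + 0.000576923)^52 ≈ 1.030446.
EAR = 1.030446 − 1 ≈ 3.04456%.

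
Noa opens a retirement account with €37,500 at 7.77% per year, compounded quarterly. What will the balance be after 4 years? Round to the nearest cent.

Periodic rate = 7.77%/4 = 0.019425; periods = 4·4 = 16.
A = 37,500·(1 + 0.019425)^16 ≈ 37,500·1.3604559292 ≈ 51,017.0973.

€51,017.10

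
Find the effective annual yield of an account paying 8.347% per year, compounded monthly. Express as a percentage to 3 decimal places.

8.674%

One year is 12 periods at 0.00695583 each: (1 + 0.00695583)^12 ≈ 1.086739.
EAR = 1.086739 − 1 ≈ 8.67385%.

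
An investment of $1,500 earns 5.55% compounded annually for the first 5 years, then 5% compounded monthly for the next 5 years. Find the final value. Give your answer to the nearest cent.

Phase 1: 1,500·(1 + 0.0555)^5 ≈ 1,965.0900.
Phase 2: 1,965.0900·(1 + 0.05/12)^60 ≈ 2,521.9153.

$2,521.92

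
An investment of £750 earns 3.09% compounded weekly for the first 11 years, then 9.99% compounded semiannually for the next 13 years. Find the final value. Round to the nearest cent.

Phase 1: 750·(1 + 0.0309/52)^572 ≈ 1,053.4990.
Phase 2: 1,053.4990·(1 + 0.04995)^26 ≈ 3,741.2625.

£3,741.26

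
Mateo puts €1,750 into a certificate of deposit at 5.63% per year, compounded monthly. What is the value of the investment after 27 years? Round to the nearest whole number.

Growth factor = (1 + 0.0563/12)^324 ≈ 4.556456386.
A ≈ 1,750 × 4.556456386 ≈ 7,973.7987.

€7,974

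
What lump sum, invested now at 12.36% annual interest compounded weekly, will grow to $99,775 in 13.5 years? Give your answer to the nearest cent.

Growth factor = (1 + 0.1236/52)^702 ≈ 5.29424335.
P = 99,775/5.29424335 ≈ 18,845.9414.

$18,845.94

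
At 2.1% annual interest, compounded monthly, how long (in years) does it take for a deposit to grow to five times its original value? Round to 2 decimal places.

(1 + 0.00175)^(12t) = 5.
12t = ln 5 / ln(1 + 0.00175) ≈ 1.6094/0.00174847 ≈ 920.4833.
t ≈ 76.7069.

76.71 years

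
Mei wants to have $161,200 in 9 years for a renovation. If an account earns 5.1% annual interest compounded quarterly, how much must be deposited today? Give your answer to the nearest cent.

$102,160.73

Growth factor = (1 + 0.01275)^36 ≈ 1.57790577917.
P = 161,200/1.57790577917 ≈ 102,160.7260.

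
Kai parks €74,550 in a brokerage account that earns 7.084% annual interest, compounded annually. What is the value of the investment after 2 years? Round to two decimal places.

Growth factor = (1 + 0.07084)^2 ≈ 1.1466983056.
A ≈ 74,550 × 1.1466983056 ≈ 85,486.3587.

€85,486.36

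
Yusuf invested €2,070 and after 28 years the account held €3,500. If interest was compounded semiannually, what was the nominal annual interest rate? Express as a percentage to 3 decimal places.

1.885%

The 56-period growth factor is 3,500/2,070 = 1.69082.
r/2 = 1.69082^(1/56) − 1 ≈ 0.00942295, so r ≈ 2·0.00942295 = 1.88459%.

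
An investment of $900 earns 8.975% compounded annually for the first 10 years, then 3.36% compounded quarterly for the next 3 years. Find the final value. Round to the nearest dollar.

$2,350

Phase 1: 900·(1 + 0.08975)^10 ≈ 2,125.7456.
Phase 2: 2,125.7456·(1 + 0.0084)^12 ≈ 2,350.2028.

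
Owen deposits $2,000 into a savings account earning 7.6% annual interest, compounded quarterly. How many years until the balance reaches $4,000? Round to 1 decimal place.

9.2 years

(1 + 0.019)^(4t) = 4,000/2,000 = 2.
4t·ln(1 + 0.019) = ln(2); 4t = 0.69315/0.0188218 ≈ 36.8269.
t ≈ 9.2067 years.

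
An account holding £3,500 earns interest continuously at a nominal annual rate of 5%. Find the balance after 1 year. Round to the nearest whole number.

£3,679

A = P·e^(rt) = 3,500·e^(0.05·1) = 3,500·e^0.05.
e^0.05 ≈ 1.051271096, so A ≈ 3,679.4488.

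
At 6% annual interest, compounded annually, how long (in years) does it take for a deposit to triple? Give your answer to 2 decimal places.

(1 + 0.06)^t = 3.
t = ln 3 / ln(1 + 0.06) ≈ 1.0986/0.0582689 ≈ 18.8542.

18.85 years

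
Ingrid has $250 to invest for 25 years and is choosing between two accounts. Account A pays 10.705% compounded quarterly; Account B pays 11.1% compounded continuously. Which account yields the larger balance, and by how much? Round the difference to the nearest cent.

Account B, by $502.62

A: (1 + 0.0267625)^100 ≈ 14.02813298, so 250 × 14.02813298 ≈ 3,507.0332.
B: e^(0.111·25) = e^2.775 ≈ 16.038627, so 250 × 16.038627 ≈ 4,009.6567.
Difference ≈ 502.6235 in favor of B.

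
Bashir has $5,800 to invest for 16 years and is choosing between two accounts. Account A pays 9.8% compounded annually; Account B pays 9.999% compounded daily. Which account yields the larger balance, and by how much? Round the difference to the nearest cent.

Account B, by $2,830.67

A: (1 + 0.098)^16 ≈ 4.463108469, so 5,800 × 4.463108469 ≈ 25,886.0291.
B: (1 + 0.09999/365)^5840 ≈ 4.9511551142, so 5,800 × 4.9511551142 ≈ 28,716.6997.
Difference ≈ 2,830.6705 in favor of B.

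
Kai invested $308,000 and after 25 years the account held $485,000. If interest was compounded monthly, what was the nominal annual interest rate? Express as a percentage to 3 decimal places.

1.818%

The 300-period growth factor is 485,000/308,000 = 1.57468.
r/12 = 1.57468^(1/300) − 1 ≈ 0.00151464, so r ≈ 12·0.00151464 = 1.81757%.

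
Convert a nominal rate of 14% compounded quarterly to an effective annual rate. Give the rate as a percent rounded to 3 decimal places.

14.752%

EAR = (1 + 14%/4)^4 − 1 = (1 + 0.035)^4 − 1.
(1 + 0.035)^4 ≈ 1.147523, so EAR ≈ 14.75230%.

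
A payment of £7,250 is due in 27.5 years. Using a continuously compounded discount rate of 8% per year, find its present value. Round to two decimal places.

P = A·e^(−rt) = 7,250·e^(−2.2).
e^(−2.2) ≈ 0.1108031584, so P ≈ 803.3229.

£803.32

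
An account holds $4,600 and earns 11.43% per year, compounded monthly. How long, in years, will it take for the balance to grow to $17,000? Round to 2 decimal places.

(1 + 0.009525)^(12t) = 17,000/4,600 = 3.6957.
12t·ln(1 + 0.009525) = ln(3.6957); 12t = 1.3072/0.00947992 ≈ 137.8869.
t ≈ 11.4906 years.

11.49 years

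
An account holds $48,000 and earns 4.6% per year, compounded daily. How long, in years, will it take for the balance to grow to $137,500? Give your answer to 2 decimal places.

22.88 years

We need (1 + 0.000126027)^(365t) = 2.8646, so 365t = ln 2.8646 / ln 1.000126 ≈ 8351.2732.
t ≈ 8351.2732/365 = 22.8802 years.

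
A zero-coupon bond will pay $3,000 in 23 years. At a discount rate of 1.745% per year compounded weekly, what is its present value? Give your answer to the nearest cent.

Growth factor = (1 + 0.01745/52)^1196 ≈ 1.493739449.
P = 3,000/1.493739449 ≈ 2,008.3824.

$2,008.38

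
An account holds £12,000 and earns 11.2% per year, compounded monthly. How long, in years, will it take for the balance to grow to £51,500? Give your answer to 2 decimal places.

We need (1 + 0.00933333)^(12t) = 4.2917, so 12t = ln 4.2917 / ln 1.009333 ≈ 156.7995.
t ≈ 156.7995/12 = 13.0666 years.

13.07 years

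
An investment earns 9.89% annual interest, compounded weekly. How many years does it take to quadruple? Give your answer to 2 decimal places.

(1 + 0.00190192)^(52t) = 4.
52t = ln 4 / ln(1 + 0.00190192) ≈ 1.3863/0.00190012 ≈ 729.5838.
t ≈ 14.0305.

14.03 years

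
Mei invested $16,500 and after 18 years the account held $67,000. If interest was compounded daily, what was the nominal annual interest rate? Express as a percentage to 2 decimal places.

7.79%

The 6570-period growth factor is 67,000/16,500 = 4.06061.
r/365 = 4.06061^(1/6570) − 1 ≈ 0.000213315, so r ≈ 365·0.000213315 = 7.78601%.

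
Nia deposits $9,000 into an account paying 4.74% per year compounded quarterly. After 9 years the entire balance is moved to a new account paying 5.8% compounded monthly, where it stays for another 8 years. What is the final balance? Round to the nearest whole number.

After 9 years at 4.74%: 9,000 × 1.5282024681 ≈ 13,753.8222.
Then 8 years at 5.8%: 13,753.8222 × 1.588646295 ≈ 21,849.9587.

$21,850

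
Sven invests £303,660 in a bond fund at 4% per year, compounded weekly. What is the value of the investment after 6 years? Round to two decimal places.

£385,991.90

Growth factor = (1 + 0.04/52)^312 ≈ 1.2711318698.
A ≈ 303,660 × 1.2711318698 ≈ 385,991.9036.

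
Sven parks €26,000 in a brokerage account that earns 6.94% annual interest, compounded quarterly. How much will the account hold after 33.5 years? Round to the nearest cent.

Periodic rate = 6.94%/4 = 0.01735; periods = 4·33.5 = 134.
A = 26,000·(1 + 0.01735)^134 ≈ 26,000·10.0237951442 ≈ 260,618.6737.

€260,618.67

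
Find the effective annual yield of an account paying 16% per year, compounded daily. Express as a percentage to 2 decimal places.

One year is 365 periods at 0.000438356 each: (1 + 0.000438356)^365 ≈ 1.17347.
EAR = 1.17347 − 1 ≈ 17.34697%.

17.35%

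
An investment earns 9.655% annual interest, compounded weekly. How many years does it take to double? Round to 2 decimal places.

(1 + 0.00185673)^(52t) = 2.
52t = ln 2 / ln(1 + 0.00185673) ≈ 0.69315/0.00185501 ≈ 373.6624.
t ≈ 7.1858.

7.19 years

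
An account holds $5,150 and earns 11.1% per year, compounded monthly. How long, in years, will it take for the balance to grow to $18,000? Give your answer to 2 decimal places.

11.33 years

We need (1 + 0.00925)^(12t) = 3.4951, so 12t = ln 3.4951 / ln 1.00925 ≈ 135.9085.
t ≈ 135.9085/12 = 11.3257 years.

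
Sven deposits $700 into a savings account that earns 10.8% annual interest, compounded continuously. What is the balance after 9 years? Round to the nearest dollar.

$1,850

A = P·e^(rt) = 700·e^(0.108·9) = 700·e^0.972.
e^0.972 ≈ 2.643225628, so A ≈ 1,850.2579.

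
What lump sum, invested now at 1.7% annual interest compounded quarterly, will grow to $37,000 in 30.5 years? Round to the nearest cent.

Growth factor = (1 + 0.00425)^122 ≈ 1.6776622381.
P = 37,000/1.6776622381 ≈ 22,054.4989.

$22,054.50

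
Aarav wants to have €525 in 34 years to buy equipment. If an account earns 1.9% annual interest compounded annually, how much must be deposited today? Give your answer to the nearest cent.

Growth factor = (1 + 0.019)^34 ≈ 1.89636642.
P = 525/1.89636642 ≈ 276.8452.

€276.85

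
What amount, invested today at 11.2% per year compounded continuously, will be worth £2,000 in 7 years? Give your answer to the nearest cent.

P = A·e^(−rt) = 2,000·e^(−0.784).
e^(−0.784) ≈ 0.4565760496, so P ≈ 913.1521.

£913.15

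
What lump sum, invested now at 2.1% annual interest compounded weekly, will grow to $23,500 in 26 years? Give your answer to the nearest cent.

$13,614.16

Periodic rate = 2.1%/52 = 0.000403846; 1352 periods.
P = 23,500/(1 + 0.021/52)^1352 ≈ 23,500/1.7261435868 ≈ 13,614.1629.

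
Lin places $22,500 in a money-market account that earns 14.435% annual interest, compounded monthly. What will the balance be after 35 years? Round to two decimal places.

$3,413,930.83

Growth factor = (1 + 0.14435/12)^420 ≈ 151.730258932.
A ≈ 22,500 × 151.730258932 ≈ 3,413,930.8260.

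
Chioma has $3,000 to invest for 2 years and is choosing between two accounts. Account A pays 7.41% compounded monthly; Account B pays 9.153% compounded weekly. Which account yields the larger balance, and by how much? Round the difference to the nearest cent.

Account B, by $124.43

A: (1 + 0.006175)^24 ≈ 1.159216455, so 3,000 × 1.159216455 ≈ 3,477.6494.
B: (1 + 0.09153/52)^104 ≈ 1.200693226, so 3,000 × 1.200693226 ≈ 3,602.0797.
Difference ≈ 124.4303 in favor of B.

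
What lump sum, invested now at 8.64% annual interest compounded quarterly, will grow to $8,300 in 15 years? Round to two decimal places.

Growth factor = (1 + 0.0216)^60 ≈ 3.604566609.
P = 8,300/3.604566609 ≈ 2,302.6347.

$2,302.63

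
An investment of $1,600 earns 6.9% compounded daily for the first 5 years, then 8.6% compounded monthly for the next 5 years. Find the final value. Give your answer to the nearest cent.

$3,467.51

Phase 1: 1,600·(1 + 0.069/365)^1825 ≈ 2,259.1102.
Phase 2: 2,259.1102·(1 + 0.086/12)^60 ≈ 3,467.5126.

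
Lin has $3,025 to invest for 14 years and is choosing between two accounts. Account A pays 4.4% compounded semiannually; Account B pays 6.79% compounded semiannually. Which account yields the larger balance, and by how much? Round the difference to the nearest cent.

Account B, by $2,140.40

A: (1 + 0.022)^28 ≈ 1.839183586, so 3,025 × 1.839183586 ≈ 5,563.5303.
B: (1 + 0.03395)^28 ≈ 2.546754319, so 3,025 × 2.546754319 ≈ 7,703.9318.
Difference ≈ 2,140.4015 in favor of B.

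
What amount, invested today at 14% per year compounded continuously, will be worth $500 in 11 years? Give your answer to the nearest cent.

P = A·e^(−rt) = 500·e^(−1.54).
e^(−1.54) ≈ 0.214381101, so P ≈ 107.1906.

$107.19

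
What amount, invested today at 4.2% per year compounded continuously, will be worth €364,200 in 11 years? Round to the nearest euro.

P = A·e^(−rt) = 364,200·e^(−0.462).
e^(−0.462) ≈ 0.630022339942, so P ≈ 229,454.1362.

€229,454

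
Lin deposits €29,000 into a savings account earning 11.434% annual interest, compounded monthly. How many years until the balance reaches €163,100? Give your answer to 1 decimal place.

15.2 years

We need (1 + 0.00952833)^(12t) = 5.6241, so 12t = ln 5.6241 / ln 1.009528 ≈ 182.1182.
t ≈ 182.1182/12 = 15.1765 years.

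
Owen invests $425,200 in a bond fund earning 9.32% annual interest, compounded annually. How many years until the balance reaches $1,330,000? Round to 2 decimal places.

12.80 years

(1 + 0.0932)^t = 1,330,000/425,200 = 3.1279.
t·ln(1 + 0.0932) = ln(3.1279); t = 1.1404/0.0891092 ≈ 12.7975.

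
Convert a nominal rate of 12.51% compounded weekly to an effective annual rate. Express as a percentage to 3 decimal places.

13.309%

One year is 52 periods at 0.00240577 each: (1 + 0.00240577)^52 ≈ 1.133092.
EAR = 1.133092 − 1 ≈ 13.30915%.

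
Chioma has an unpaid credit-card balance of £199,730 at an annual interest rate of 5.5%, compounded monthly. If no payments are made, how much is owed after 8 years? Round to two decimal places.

Periodic rate = 5.5%/12 = 0.00458333; periods = 12·8 = 96.
A = 199,730·(1 + 0.055/12)^96 ≈ 199,730·1.55114712389 ≈ 309,810.6151.

£309,810.62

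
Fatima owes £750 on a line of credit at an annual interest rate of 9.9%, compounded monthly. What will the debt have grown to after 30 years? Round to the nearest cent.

Periodic rate = 9.9%/12 = 0.00825; periods = 12·30 = 360.
A = 750·(1 + 0.00825)^360 ≈ 750·19.25586554 ≈ 14,441.8992.

£14,441.90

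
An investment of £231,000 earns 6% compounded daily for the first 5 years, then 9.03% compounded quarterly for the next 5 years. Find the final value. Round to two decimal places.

£487,296.21

Phase 1: 231,000·(1 + 0.06/365)^1825 ≈ 311,809.6968.
Phase 2: 311,809.6968·(1 + 0.022575)^20 ≈ 487,296.2105.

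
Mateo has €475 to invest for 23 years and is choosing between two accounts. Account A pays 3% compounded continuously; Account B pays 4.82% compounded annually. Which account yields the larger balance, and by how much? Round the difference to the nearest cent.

Account A growth factor: e^(0.03·23) = e^0.69 ≈ 1.99371553; balance ≈ 947.0149.
Account B growth factor: (1 + 0.0482)^23 ≈ 2.9526745; balance ≈ 1,402.5204.
Account B is larger by 455.5055.

Account B, by €455.51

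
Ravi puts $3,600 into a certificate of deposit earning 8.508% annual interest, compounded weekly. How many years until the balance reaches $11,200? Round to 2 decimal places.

(1 + 0.00163615)^(52t) = 11,200/3,600 = 3.1111.
52t·ln(1 + 0.00163615) = ln(3.1111); 52t = 1.135/0.00163482 ≈ 694.2551.
t ≈ 13.3511 years.

13.35 years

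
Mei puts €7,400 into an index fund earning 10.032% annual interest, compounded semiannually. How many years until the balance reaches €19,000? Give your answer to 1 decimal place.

9.6 years

(1 + 0.05016)^(2t) = 19,000/7,400 = 2.5676.
2t·ln(1 + 0.05016) = ln(2.5676); 2t = 0.94296/0.0489425 ≈ 19.2667.
t ≈ 9.6333 years.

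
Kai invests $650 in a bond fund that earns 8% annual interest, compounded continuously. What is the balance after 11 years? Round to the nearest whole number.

A = P·e^(rt) = 650·e^(0.08·11) = 650·e^0.88.
e^0.88 ≈ 2.410899706, so A ≈ 1,567.0848.

$1,567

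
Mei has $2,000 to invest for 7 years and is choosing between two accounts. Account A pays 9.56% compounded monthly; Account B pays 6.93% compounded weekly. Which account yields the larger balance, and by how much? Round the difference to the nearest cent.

Account A growth factor: (1 + 0.0956/12)^84 ≈ 1.947503755; balance ≈ 3,895.0075.
Account B growth factor: (1 + 0.0693/52)^364 ≈ 1.623812927; balance ≈ 3,247.6259.
Account A is larger by 647.3817.

Account A, by $647.38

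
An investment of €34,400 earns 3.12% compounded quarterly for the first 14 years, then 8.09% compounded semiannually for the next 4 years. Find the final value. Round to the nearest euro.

€72,995

Phase 1: 34,400·(1 + 0.0078)^56 ≈ 53,152.3252.
Phase 2: 53,152.3252·(1 + 0.04045)^8 ≈ 72,994.8103.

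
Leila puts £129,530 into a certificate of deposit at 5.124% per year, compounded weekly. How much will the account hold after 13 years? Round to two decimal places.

£252,069.42

Periodic rate = 5.124%/52 = 0.000985385; periods = 52·13 = 676.
A = 129,530·(1 + 0.05124/52)^676 ≈ 129,530·1.94603121307 ≈ 252,069.4230.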